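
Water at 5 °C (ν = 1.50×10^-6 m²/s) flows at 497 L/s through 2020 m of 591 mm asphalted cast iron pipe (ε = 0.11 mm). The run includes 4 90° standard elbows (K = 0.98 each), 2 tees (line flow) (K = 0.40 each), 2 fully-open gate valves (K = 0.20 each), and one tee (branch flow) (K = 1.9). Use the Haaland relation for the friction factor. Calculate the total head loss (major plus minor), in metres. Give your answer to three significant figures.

V = 4Q/(πD²) = 1.812 m/s; V²/2g = 0.1673 m
Re = 7.14×10^5, ε/D = 1.86×10^-4 → f = 0.01475 (Haaland)
Major: h_f = f(L/D)·V²/2g = 0.01475·3418·0.1673 = 8.431 m
Minor: ΣK = 7.02; h_m = ΣK·V²/2g = 1.174 m
Total H_L = 8.431 + 1.174 = 9.606 m

H_L ≈ 9.61 m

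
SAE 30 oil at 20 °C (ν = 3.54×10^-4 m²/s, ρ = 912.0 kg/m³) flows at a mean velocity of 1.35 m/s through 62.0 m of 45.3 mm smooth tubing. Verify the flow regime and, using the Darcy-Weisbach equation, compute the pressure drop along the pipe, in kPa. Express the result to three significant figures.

Re = VD/ν = 1.35·0.04530/3.54×10^-4 = 173 → laminar (Re < 2300)
f = 64/Re = 0.3705
h_f = f(L/D)V²/(2g) = 0.3705·(62.0/0.04530)·1.35²/(2·9.81) = 47.10 m
Δp = ρg·h_f = 912.0·9.81·47.10 = 421.4 kPa

Δp ≈ 421 kPa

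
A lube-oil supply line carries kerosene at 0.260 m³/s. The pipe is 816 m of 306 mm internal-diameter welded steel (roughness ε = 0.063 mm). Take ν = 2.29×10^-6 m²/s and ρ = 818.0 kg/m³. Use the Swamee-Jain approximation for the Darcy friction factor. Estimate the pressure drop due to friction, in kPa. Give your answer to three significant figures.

Δp ≈ 213 kPa

V = 4Q/(πD²) = 4·0.260/(π·0.306²) = 3.535 m/s
Re = VD/ν = 3.535·0.306/2.29×10^-6 = 4.72×10^5 → turbulent
ε/D = 0.063/306 = 2.06×10^-4
Swamee-Jain: f = 0.01564
h_f = f(L/D)V²/(2g) = 0.01564·(816/0.306)·3.535²/(2·9.81) = 26.57 m
Δp = ρg·h_f = 818.0·9.81·26.57 = 213.2 kPa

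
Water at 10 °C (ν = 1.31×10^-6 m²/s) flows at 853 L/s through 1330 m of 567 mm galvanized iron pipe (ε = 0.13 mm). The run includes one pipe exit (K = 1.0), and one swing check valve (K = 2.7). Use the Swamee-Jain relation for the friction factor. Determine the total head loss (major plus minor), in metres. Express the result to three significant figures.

V = 4Q/(πD²) = 3.378 m/s; V²/2g = 0.5817 m
Re = 1.46×10^6, ε/D = 2.29×10^-4 → f = 0.01482 (Swamee-Jain)
Major: h_f = f(L/D)·V²/2g = 0.01482·2346·0.5817 = 20.23 m
Minor: ΣK = 3.70; h_m = ΣK·V²/2g = 2.152 m
Total H_L = 20.23 + 2.152 = 22.38 m

H_L ≈ 22.4 m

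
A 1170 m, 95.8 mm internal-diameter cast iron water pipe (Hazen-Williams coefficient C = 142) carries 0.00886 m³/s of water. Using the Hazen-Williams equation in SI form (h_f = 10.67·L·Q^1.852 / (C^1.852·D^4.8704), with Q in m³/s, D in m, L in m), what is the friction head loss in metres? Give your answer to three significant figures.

h_f = 10.67·1170·0.00886^1.852 / (142^1.852·0.0958^4.8704) = 18.63 m

h_f ≈ 18.6 m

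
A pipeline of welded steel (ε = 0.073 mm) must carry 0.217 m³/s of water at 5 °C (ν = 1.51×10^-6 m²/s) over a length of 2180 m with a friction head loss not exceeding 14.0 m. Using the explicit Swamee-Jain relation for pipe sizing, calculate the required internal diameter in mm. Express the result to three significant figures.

D ≈ 398 mm

Swamee-Jain (Type III): D = 0.66·[ε^1.25·(LQ²/(gh_f))^4.75 + ν·Q^9.4·(L/(gh_f))^5.2]^0.04
LQ²/(gh_f) = 0.7474; L/(gh_f) = 15.87
Term 1 = ε^1.25·(…)^4.75 = 1.69×10^-6; Term 2 = ν·Q^9.4·(…)^5.2 = 1.53×10^-6
D = 0.66·(1.69×10^-6 + 1.53×10^-6)^0.04 = 0.3980 m = 398 mm
Check: V = 1.74 m/s, Re = 4.60×10^5, f = 0.01547, h_f = 13.1 m ≈ 14.0 m ✓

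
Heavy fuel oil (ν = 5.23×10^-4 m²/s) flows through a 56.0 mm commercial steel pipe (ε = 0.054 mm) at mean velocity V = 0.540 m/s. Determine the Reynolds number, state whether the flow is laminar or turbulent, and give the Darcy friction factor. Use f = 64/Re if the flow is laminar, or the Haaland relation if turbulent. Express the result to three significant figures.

Re ≈ 57.8; laminar; f = 64/Re ≈ 1.11

Re = VD/ν = 0.5400·0.0560/5.23×10^-4 = 57.8
Re < 2300 → laminar → f = 64/Re = 1.107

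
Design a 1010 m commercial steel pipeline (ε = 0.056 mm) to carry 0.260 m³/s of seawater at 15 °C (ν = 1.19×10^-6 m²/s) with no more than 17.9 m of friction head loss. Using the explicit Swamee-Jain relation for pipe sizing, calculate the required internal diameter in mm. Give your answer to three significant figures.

D ≈ 345 mm

Swamee-Jain (Type III): D = 0.66·[ε^1.25·(LQ²/(gh_f))^4.75 + ν·Q^9.4·(L/(gh_f))^5.2]^0.04
LQ²/(gh_f) = 0.3888; L/(gh_f) = 5.752
Term 1 = ε^1.25·(…)^4.75 = 5.45×10^-8; Term 2 = ν·Q^9.4·(…)^5.2 = 3.37×10^-8
D = 0.66·(5.45×10^-8 + 3.37×10^-8)^0.04 = 0.3446 m = 345 mm
Check: V = 2.79 m/s, Re = 8.07×10^5, f = 0.01455, h_f = 16.9 m ≈ 17.9 m ✓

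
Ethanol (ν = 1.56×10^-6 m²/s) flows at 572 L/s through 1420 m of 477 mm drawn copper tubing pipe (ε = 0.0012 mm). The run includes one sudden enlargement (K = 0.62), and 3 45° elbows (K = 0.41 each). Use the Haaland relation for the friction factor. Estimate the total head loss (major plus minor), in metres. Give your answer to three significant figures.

H_L ≈ 19.1 m

V = 4Q/(πD²) = 3.201 m/s; V²/2g = 0.5222 m
Re = 9.79×10^5, ε/D = 2.52×10^-6 → f = 0.01167 (Haaland)
Major: h_f = f(L/D)·V²/2g = 0.01167·2977·0.5222 = 18.14 m
Minor: ΣK = 1.85; h_m = ΣK·V²/2g = 0.9661 m
Total H_L = 18.14 + 0.9661 = 19.11 m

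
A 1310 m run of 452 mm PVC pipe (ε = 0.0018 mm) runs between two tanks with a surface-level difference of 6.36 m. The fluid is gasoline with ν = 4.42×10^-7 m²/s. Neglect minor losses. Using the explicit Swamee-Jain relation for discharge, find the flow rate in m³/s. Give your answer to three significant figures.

Swamee-Jain (Type II): Q = -0.965·√(gD⁵h_f/L)·ln[ε/(3.7D) + √(3.17ν²L/(gD³h_f))]
√(gD⁵h_f/L) = √(9.81·0.452⁵·6.36/1310) = 0.02998
ε/(3.7D) = 1.08×10^-6; √(3.17ν²L/(gD³h_f)) = 1.19×10^-5
Q = -0.965·0.02998·ln(1.294×10^-5) = 0.3256 m³/s
Check: V = 2.03 m/s, Re = 2.07×10^6, f = 0.01046, h_f = 6.36 m ≈ 6.36 m ✓

Q ≈ 0.326 m³/s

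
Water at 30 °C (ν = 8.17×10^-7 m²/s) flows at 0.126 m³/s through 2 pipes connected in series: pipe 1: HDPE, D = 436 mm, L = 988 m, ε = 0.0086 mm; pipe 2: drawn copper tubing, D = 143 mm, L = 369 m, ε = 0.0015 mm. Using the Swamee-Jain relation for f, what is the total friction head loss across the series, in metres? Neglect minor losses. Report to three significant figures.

Pipe 1: V = 0.8439 m/s, Re = 4.50×10^5, ε/D = 1.97×10^-5, f = 0.01363, h_1 = f(L/D)V²/2g = 1.121 m
Pipe 2: V = 7.845 m/s, Re = 1.37×10^6, ε/D = 1.05×10^-5, f = 0.01132, h_2 = f(L/D)V²/2g = 91.66 m
Series → Q common, losses add: H = Σh = 92.78 m

H ≈ 92.8 m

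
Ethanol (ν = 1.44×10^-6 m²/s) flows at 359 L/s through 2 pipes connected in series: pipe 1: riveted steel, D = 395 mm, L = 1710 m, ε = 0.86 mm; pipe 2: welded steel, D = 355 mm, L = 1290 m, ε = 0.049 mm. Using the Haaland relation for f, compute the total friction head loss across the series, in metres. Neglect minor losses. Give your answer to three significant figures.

H ≈ 79.8 m

Pipe 1: V = 2.930 m/s, Re = 8.04×10^5, ε/D = 0.00218, f = 0.02420, h_1 = f(L/D)V²/2g = 45.82 m
Pipe 2: V = 3.627 m/s, Re = 8.94×10^5, ε/D = 1.38×10^-4, f = 0.01396, h_2 = f(L/D)V²/2g = 34.02 m
Series → Q common, losses add: H = Σh = 79.84 m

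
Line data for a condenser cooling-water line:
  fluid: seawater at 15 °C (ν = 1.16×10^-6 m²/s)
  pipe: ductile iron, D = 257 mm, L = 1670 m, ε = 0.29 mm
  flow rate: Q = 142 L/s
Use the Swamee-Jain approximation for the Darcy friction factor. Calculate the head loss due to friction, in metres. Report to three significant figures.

V = 4Q/(πD²) = 4·0.142/(π·0.257²) = 2.737 m/s
Re = VD/ν = 2.737·0.257/1.16×10^-6 = 6.06×10^5 → turbulent
ε/D = 0.29/257 = 0.00113
Swamee-Jain: f = 0.02079
h_f = f(L/D)V²/(2g) = 0.02079·(1670/0.257)·2.737²/(2·9.81) = 51.60 m

h_f ≈ 51.6 m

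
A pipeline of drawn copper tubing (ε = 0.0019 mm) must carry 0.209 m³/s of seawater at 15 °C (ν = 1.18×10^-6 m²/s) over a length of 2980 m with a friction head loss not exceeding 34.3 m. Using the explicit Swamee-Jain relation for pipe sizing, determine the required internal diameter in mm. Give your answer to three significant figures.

Swamee-Jain (Type III): D = 0.66·[ε^1.25·(LQ²/(gh_f))^4.75 + ν·Q^9.4·(L/(gh_f))^5.2]^0.04
LQ²/(gh_f) = 0.3869; L/(gh_f) = 8.856
Term 1 = ε^1.25·(…)^4.75 = 7.75×10^-10; Term 2 = ν·Q^9.4·(…)^5.2 = 4.05×10^-8
D = 0.66·(7.75×10^-10 + 4.05×10^-8)^0.04 = 0.3343 m = 334 mm
Check: V = 2.38 m/s, Re = 6.75×10^5, f = 0.01253, h_f = 32.3 m ≈ 34.3 m ✓

D ≈ 334 mm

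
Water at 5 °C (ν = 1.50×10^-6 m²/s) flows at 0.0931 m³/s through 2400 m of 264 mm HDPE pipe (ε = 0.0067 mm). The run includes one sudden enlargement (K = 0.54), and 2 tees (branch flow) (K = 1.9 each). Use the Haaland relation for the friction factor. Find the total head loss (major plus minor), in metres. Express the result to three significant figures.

H_L ≈ 20.2 m

V = 4Q/(πD²) = 1.701 m/s; V²/2g = 0.1474 m
Re = 2.99×10^5, ε/D = 2.54×10^-5 → f = 0.01456 (Haaland)
Major: h_f = f(L/D)·V²/2g = 0.01456·9091·0.1474 = 19.52 m
Minor: ΣK = 4.34; h_m = ΣK·V²/2g = 0.6399 m
Total H_L = 19.52 + 0.6399 = 20.16 m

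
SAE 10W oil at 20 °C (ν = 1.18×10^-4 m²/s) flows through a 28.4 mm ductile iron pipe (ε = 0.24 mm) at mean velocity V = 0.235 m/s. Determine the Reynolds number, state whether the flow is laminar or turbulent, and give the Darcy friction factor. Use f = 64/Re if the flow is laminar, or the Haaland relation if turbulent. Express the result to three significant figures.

Re ≈ 56.6; laminar; f = 64/Re ≈ 1.13

Re = VD/ν = 0.2350·0.0284/1.18×10^-4 = 56.6
Re < 2300 → laminar → f = 64/Re = 1.132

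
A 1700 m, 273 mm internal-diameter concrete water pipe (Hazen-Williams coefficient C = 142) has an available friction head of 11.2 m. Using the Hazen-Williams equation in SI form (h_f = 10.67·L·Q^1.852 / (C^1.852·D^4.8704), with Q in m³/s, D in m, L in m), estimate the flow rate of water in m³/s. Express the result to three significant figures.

Rearranging: Q = [h_f·C^1.852·D^4.8704 / (10.67·L)]^(1/1.852)
Q = [11.2·142^1.852·0.273^4.8704 / (10.67·1700)]^0.540 = 0.08641 m³/s

Q ≈ 0.0864 m³/s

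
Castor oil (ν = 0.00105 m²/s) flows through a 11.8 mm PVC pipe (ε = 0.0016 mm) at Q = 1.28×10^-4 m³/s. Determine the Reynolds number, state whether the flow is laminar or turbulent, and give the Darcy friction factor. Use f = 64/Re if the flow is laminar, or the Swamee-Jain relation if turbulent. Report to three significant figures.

V = 4Q/(πD²) = 1.170 m/s
Re = VD/ν = 1.170·0.0118/0.00105 = 13.2
Re < 2300 → laminar → f = 64/Re = 4.866

Re ≈ 13.2; laminar; f = 64/Re ≈ 4.87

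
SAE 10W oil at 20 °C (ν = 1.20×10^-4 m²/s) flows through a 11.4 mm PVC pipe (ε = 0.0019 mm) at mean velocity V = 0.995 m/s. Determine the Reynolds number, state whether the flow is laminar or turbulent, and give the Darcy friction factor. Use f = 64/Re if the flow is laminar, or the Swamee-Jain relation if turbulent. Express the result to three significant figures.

Re = VD/ν = 0.9950·0.0114/1.20×10^-4 = 94.5
Re < 2300 → laminar → f = 64/Re = 0.6771

Re ≈ 94.5; laminar; f = 64/Re ≈ 0.677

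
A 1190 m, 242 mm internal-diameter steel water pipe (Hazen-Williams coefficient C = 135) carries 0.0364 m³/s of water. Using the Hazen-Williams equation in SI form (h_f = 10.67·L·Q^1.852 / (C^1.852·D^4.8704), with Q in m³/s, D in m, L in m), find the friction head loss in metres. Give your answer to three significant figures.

h_f = 10.67·1190·0.0364^1.852 / (135^1.852·0.242^4.8704) = 3.123 m

h_f ≈ 3.12 m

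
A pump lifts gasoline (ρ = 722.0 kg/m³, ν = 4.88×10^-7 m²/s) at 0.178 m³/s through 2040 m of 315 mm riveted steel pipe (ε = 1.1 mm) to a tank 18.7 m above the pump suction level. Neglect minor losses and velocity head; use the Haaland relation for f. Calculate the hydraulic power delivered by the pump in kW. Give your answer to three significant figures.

V = 4Q/(πD²) = 2.284 m/s; Re = 1.47×10^6; ε/D = 0.00349; f = 0.02745
h_f = f(L/D)V²/2g = 47.27 m
Total head H = z + h_f = 18.7 + 47.27 = 65.97 m
P_hyd = ρgQH = 722.0·9.81·0.178·65.97 = 83.17 kW

P_hyd ≈ 83.2 kW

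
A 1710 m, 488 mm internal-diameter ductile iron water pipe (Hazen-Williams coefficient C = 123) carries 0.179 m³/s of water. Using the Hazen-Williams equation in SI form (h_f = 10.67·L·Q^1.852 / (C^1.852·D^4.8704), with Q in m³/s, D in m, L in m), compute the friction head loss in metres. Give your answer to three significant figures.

h_f ≈ 3.35 m

h_f = 10.67·1710·0.179^1.852 / (123^1.852·0.488^4.8704) = 3.345 m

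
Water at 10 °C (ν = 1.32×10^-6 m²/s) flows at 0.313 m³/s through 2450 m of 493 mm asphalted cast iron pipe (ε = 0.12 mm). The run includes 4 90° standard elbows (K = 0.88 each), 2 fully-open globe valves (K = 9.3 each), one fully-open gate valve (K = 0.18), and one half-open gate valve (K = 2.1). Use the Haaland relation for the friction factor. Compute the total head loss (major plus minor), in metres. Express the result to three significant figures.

H_L ≈ 13.9 m

V = 4Q/(πD²) = 1.640 m/s; V²/2g = 0.1370 m
Re = 6.12×10^5, ε/D = 2.43×10^-4 → f = 0.01546 (Haaland)
Major: h_f = f(L/D)·V²/2g = 0.01546·4970·0.1370 = 10.53 m
Minor: ΣK = 24.4; h_m = ΣK·V²/2g = 3.344 m
Total H_L = 10.53 + 3.344 = 13.87 m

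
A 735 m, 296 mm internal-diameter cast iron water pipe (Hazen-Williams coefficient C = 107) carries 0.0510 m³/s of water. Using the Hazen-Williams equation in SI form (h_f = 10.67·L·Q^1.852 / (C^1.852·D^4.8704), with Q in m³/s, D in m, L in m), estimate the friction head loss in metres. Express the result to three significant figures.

h_f ≈ 2.08 m

h_f = 10.67·735·0.0510^1.852 / (107^1.852·0.296^4.8704) = 2.077 m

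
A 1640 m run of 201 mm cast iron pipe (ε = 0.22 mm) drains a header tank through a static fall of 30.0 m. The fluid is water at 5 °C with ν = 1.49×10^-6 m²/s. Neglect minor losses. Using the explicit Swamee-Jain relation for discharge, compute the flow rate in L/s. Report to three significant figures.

Q ≈ 58.6 L/s

Swamee-Jain (Type II): Q = -0.965·√(gD⁵h_f/L)·ln[ε/(3.7D) + √(3.17ν²L/(gD³h_f))]
√(gD⁵h_f/L) = √(9.81·0.201⁵·30.0/1640) = 0.007673
ε/(3.7D) = 2.96×10^-4; √(3.17ν²L/(gD³h_f)) = 6.95×10^-5
Q = -0.965·0.007673·ln(3.653×10^-4) = 0.05860 m³/s
Check: V = 1.85 m/s, Re = 2.49×10^5, f = 0.02131, h_f = 30.2 m ≈ 30.0 m ✓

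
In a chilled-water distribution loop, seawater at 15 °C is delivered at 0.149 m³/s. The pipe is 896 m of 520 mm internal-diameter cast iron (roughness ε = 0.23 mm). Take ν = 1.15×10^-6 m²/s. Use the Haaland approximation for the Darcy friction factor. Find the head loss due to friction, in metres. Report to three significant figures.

h_f ≈ 0.764 m

V = 4Q/(πD²) = 4·0.149/(π·0.520²) = 0.7016 m/s
Re = VD/ν = 0.7016·0.520/1.15×10^-6 = 3.17×10^5 → turbulent
ε/D = 0.23/520 = 4.42×10^-4
Haaland: f = 0.01766
h_f = f(L/D)V²/(2g) = 0.01766·(896/0.520)·0.7016²/(2·9.81) = 0.7635 m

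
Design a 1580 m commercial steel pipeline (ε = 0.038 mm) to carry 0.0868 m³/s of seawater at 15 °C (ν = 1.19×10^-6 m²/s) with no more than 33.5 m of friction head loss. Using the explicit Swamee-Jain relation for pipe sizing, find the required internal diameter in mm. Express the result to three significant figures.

Swamee-Jain (Type III): D = 0.66·[ε^1.25·(LQ²/(gh_f))^4.75 + ν·Q^9.4·(L/(gh_f))^5.2]^0.04
LQ²/(gh_f) = 0.03622; L/(gh_f) = 4.808
Term 1 = ε^1.25·(…)^4.75 = 4.26×10^-13; Term 2 = ν·Q^9.4·(…)^5.2 = 4.40×10^-13
D = 0.66·(4.26×10^-13 + 4.40×10^-13)^0.04 = 0.2173 m = 217 mm
Check: V = 2.34 m/s, Re = 4.27×10^5, f = 0.01550, h_f = 31.5 m ≈ 33.5 m ✓

D ≈ 217 mm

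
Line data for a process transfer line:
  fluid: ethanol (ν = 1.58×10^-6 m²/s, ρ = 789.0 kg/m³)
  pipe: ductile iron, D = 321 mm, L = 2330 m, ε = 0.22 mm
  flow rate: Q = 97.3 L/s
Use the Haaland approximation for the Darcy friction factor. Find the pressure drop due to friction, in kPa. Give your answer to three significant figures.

V = 4Q/(πD²) = 4·0.0973/(π·0.321²) = 1.202 m/s
Re = VD/ν = 1.202·0.321/1.58×10^-6 = 2.44×10^5 → turbulent
ε/D = 0.22/321 = 6.85×10^-4
Haaland: f = 0.01930
h_f = f(L/D)V²/(2g) = 0.01930·(2330/0.321)·1.202²/(2·9.81) = 10.32 m
Δp = ρg·h_f = 789.0·9.81·10.32 = 79.89 kPa

Δp ≈ 79.9 kPa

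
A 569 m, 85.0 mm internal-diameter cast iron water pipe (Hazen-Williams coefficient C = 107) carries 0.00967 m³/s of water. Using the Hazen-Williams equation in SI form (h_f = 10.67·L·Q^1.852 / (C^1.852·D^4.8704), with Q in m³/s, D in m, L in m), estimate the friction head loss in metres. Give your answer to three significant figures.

h_f = 10.67·569·0.00967^1.852 / (107^1.852·0.0850^4.8704) = 32.21 m

h_f ≈ 32.2 m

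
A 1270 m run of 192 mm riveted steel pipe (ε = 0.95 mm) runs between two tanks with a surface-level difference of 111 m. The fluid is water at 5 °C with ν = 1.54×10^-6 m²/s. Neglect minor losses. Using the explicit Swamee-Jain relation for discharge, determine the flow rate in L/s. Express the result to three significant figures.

Q ≈ 95.1 L/s

Swamee-Jain (Type II): Q = -0.965·√(gD⁵h_f/L)·ln[ε/(3.7D) + √(3.17ν²L/(gD³h_f))]
√(gD⁵h_f/L) = √(9.81·0.192⁵·111/1270) = 0.01496
ε/(3.7D) = 0.00134; √(3.17ν²L/(gD³h_f)) = 3.52×10^-5
Q = -0.965·0.01496·ln(0.001372) = 0.09513 m³/s
Check: V = 3.29 m/s, Re = 4.10×10^5, f = 0.03062, h_f = 111 m ≈ 111 m ✓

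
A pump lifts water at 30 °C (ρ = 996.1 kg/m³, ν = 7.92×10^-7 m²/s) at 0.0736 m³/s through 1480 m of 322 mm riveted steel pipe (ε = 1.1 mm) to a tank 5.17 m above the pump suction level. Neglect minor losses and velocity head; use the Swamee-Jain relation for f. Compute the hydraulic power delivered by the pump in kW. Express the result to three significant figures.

V = 4Q/(πD²) = 0.9038 m/s; Re = 3.67×10^5; ε/D = 0.00342; f = 0.02761
h_f = f(L/D)V²/2g = 5.284 m
Total head H = z + h_f = 5.17 + 5.284 = 10.45 m
P_hyd = ρgQH = 996.1·9.81·0.0736·10.45 = 7.519 kW

P_hyd ≈ 7.52 kW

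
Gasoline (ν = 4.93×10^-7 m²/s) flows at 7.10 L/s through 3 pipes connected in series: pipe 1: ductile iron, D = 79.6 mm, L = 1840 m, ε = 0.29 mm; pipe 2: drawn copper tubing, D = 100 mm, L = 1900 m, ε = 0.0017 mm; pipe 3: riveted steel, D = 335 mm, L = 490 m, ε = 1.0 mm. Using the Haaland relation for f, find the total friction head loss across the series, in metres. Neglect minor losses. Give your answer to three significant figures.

Pipe 1: V = 1.427 m/s, Re = 2.30×10^5, ε/D = 0.00364, f = 0.02817, h_1 = f(L/D)V²/2g = 67.56 m
Pipe 2: V = 0.9040 m/s, Re = 1.83×10^5, ε/D = 1.70×10^-5, f = 0.01586, h_2 = f(L/D)V²/2g = 12.55 m
Pipe 3: V = 0.08055 m/s, Re = 5.47×10^4, ε/D = 0.00299, f = 0.02824, h_3 = f(L/D)V²/2g = 0.01366 m
Series → Q common, losses add: H = Σh = 80.13 m

H ≈ 80.1 m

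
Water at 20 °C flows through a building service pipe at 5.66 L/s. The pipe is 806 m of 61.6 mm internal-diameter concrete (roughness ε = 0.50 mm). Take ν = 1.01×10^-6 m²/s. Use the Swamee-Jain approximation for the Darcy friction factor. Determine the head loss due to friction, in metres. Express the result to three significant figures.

V = 4Q/(πD²) = 4·0.00566/(π·0.0616²) = 1.899 m/s
Re = VD/ν = 1.899·0.0616/1.01×10^-6 = 1.16×10^5 → turbulent
ε/D = 0.50/61.6 = 0.00812
Swamee-Jain: f = 0.03619
h_f = f(L/D)V²/(2g) = 0.03619·(806/0.0616)·1.899²/(2·9.81) = 87.04 m

h_f ≈ 87.0 m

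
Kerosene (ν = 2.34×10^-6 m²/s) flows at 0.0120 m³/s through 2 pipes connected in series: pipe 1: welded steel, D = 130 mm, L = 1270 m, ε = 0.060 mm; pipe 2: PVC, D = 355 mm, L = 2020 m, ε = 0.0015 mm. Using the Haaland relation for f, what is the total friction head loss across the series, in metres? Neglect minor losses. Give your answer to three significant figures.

H ≈ 9.11 m

Pipe 1: V = 0.9041 m/s, Re = 5.02×10^4, ε/D = 4.62×10^-4, f = 0.02212, h_1 = f(L/D)V²/2g = 9.001 m
Pipe 2: V = 0.1212 m/s, Re = 1.84×10^4, ε/D = 4.23×10^-6, f = 0.02630, h_2 = f(L/D)V²/2g = 0.1121 m
Series → Q common, losses add: H = Σh = 9.113 m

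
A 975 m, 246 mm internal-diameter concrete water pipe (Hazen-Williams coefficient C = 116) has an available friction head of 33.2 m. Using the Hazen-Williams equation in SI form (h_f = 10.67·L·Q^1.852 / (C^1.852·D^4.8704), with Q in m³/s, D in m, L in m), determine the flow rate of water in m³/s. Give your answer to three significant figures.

Rearranging: Q = [h_f·C^1.852·D^4.8704 / (10.67·L)]^(1/1.852)
Q = [33.2·116^1.852·0.246^4.8704 / (10.67·975)]^0.540 = 0.1303 m³/s

Q ≈ 0.130 m³/s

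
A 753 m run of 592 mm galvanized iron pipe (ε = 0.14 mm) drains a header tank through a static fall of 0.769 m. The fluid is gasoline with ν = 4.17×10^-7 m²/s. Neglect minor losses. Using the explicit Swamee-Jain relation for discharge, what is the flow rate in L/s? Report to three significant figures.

Q ≈ 246 L/s

Swamee-Jain (Type II): Q = -0.965·√(gD⁵h_f/L)·ln[ε/(3.7D) + √(3.17ν²L/(gD³h_f))]
√(gD⁵h_f/L) = √(9.81·0.592⁵·0.769/753) = 0.02699
ε/(3.7D) = 6.39×10^-5; √(3.17ν²L/(gD³h_f)) = 1.63×10^-5
Q = -0.965·0.02699·ln(8.020×10^-5) = 0.2456 m³/s
Check: V = 0.892 m/s, Re = 1.27×10^6, f = 0.01499, h_f = 0.774 m ≈ 0.769 m ✓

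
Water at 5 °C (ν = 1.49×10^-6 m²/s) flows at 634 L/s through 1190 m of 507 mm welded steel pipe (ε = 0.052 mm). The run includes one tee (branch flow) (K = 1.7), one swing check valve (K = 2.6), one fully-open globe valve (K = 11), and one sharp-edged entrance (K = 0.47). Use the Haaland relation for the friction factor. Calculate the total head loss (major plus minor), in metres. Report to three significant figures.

V = 4Q/(πD²) = 3.140 m/s; V²/2g = 0.5027 m
Re = 1.07×10^6, ε/D = 1.03×10^-4 → f = 0.01329 (Haaland)
Major: h_f = f(L/D)·V²/2g = 0.01329·2347·0.5027 = 15.69 m
Minor: ΣK = 15.8; h_m = ΣK·V²/2g = 7.927 m
Total H_L = 15.69 + 7.927 = 23.61 m

H_L ≈ 23.6 m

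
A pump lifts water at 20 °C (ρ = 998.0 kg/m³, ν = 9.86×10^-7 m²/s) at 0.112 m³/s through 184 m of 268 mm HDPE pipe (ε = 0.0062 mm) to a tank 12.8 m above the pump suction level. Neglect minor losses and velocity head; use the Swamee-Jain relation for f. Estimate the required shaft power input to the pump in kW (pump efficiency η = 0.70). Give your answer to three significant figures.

V = 4Q/(πD²) = 1.985 m/s; Re = 5.40×10^5; ε/D = 2.31×10^-5; f = 0.01329
h_f = f(L/D)V²/2g = 1.834 m
Total head H = z + h_f = 12.8 + 1.834 = 14.63 m
P_hyd = ρgQH = 998.0·9.81·0.112·14.63 = 16.05 kW
P_shaft = P_hyd/η = 16.05/0.70 = 22.92 kW

P_shaft ≈ 22.9 kW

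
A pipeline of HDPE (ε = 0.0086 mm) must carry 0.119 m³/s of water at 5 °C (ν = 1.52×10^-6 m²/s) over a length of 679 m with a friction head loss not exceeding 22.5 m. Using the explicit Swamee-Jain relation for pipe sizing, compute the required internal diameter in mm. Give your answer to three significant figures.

D ≈ 220 mm

Swamee-Jain (Type III): D = 0.66·[ε^1.25·(LQ²/(gh_f))^4.75 + ν·Q^9.4·(L/(gh_f))^5.2]^0.04
LQ²/(gh_f) = 0.04356; L/(gh_f) = 3.076
Term 1 = ε^1.25·(…)^4.75 = 1.60×10^-13; Term 2 = ν·Q^9.4·(…)^5.2 = 1.07×10^-12
D = 0.66·(1.60×10^-13 + 1.07×10^-12)^0.04 = 0.2204 m = 220 mm
Check: V = 3.12 m/s, Re = 4.52×10^5, f = 0.01389, h_f = 21.2 m ≈ 22.5 m ✓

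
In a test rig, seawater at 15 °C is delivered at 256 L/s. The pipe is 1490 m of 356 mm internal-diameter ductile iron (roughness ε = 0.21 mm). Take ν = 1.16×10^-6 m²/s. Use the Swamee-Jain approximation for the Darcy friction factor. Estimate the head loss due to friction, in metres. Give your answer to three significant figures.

V = 4Q/(πD²) = 4·0.256/(π·0.356²) = 2.572 m/s
Re = VD/ν = 2.572·0.356/1.16×10^-6 = 7.89×10^5 → turbulent
ε/D = 0.21/356 = 5.90×10^-4
Swamee-Jain: f = 0.01800
h_f = f(L/D)V²/(2g) = 0.01800·(1490/0.356)·2.572²/(2·9.81) = 25.40 m

h_f ≈ 25.4 m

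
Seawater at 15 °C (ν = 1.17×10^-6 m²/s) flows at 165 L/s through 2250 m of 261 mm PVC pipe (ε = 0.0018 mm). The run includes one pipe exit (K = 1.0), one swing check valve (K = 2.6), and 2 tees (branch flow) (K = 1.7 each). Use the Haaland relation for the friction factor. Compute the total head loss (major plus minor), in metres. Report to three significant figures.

V = 4Q/(πD²) = 3.084 m/s; V²/2g = 0.4848 m
Re = 6.88×10^5, ε/D = 6.90×10^-6 → f = 0.01244 (Haaland)
Major: h_f = f(L/D)·V²/2g = 0.01244·8621·0.4848 = 52.00 m
Minor: ΣK = 7.00; h_m = ΣK·V²/2g = 3.393 m
Total H_L = 52.00 + 3.393 = 55.40 m

H_L ≈ 55.4 m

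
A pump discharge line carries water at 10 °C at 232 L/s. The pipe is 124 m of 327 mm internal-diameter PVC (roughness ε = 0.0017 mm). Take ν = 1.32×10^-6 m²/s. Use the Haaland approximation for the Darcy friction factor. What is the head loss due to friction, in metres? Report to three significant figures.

V = 4Q/(πD²) = 4·0.232/(π·0.327²) = 2.763 m/s
Re = VD/ν = 2.763·0.327/1.32×10^-6 = 6.84×10^5 → turbulent
ε/D = 0.0017/327 = 5.20×10^-6
Haaland: f = 0.01243
h_f = f(L/D)V²/(2g) = 0.01243·(124/0.327)·2.763²/(2·9.81) = 1.833 m

h_f ≈ 1.83 m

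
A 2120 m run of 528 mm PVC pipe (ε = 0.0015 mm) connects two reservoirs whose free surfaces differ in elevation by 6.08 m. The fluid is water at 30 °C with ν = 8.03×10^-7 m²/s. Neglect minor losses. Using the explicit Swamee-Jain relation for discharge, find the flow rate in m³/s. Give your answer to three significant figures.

Q ≈ 0.350 m³/s

Swamee-Jain (Type II): Q = -0.965·√(gD⁵h_f/L)·ln[ε/(3.7D) + √(3.17ν²L/(gD³h_f))]
√(gD⁵h_f/L) = √(9.81·0.528⁵·6.08/2120) = 0.03398
ε/(3.7D) = 7.68×10^-7; √(3.17ν²L/(gD³h_f)) = 2.22×10^-5
Q = -0.965·0.03398·ln(2.298×10^-5) = 0.3502 m³/s
Check: V = 1.60 m/s, Re = 1.05×10^6, f = 0.01158, h_f = 6.06 m ≈ 6.08 m ✓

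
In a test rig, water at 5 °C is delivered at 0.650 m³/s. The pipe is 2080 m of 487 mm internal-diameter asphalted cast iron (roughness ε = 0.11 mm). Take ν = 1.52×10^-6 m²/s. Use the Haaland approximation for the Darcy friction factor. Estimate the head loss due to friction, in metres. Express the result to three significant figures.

V = 4Q/(πD²) = 4·0.650/(π·0.487²) = 3.490 m/s
Re = VD/ν = 3.490·0.487/1.52×10^-6 = 1.12×10^6 → turbulent
ε/D = 0.11/487 = 2.26×10^-4
Haaland: f = 0.01480
h_f = f(L/D)V²/(2g) = 0.01480·(2080/0.487)·3.490²/(2·9.81) = 39.24 m

h_f ≈ 39.2 m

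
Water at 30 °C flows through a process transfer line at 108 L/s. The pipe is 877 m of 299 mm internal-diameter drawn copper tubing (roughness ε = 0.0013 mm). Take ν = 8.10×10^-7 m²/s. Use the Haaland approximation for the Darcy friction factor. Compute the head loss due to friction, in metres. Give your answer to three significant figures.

V = 4Q/(πD²) = 4·0.108/(π·0.299²) = 1.538 m/s
Re = VD/ν = 1.538·0.299/8.10×10^-7 = 5.68×10^5 → turbulent
ε/D = 0.0013/299 = 4.35×10^-6
Haaland: f = 0.01282
h_f = f(L/D)V²/(2g) = 0.01282·(877/0.299)·1.538²/(2·9.81) = 4.535 m

h_f ≈ 4.54 m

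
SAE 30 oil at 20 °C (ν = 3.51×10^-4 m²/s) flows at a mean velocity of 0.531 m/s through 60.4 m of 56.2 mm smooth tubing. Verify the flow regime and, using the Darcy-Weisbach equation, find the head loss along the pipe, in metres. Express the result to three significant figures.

h_f ≈ 11.6 m

Re = VD/ν = 0.531·0.05620/3.51×10^-4 = 85.0 → laminar (Re < 2300)
f = 64/Re = 0.7528
h_f = f(L/D)V²/(2g) = 0.7528·(60.4/0.05620)·0.531²/(2·9.81) = 11.63 m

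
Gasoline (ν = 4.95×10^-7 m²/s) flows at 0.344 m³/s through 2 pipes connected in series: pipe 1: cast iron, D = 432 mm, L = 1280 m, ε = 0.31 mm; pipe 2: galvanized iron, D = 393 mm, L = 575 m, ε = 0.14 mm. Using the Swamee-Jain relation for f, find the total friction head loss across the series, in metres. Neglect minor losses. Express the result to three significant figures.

H ≈ 24.8 m

Pipe 1: V = 2.347 m/s, Re = 2.05×10^6, ε/D = 7.18×10^-4, f = 0.01840, h_1 = f(L/D)V²/2g = 15.30 m
Pipe 2: V = 2.836 m/s, Re = 2.25×10^6, ε/D = 3.56×10^-4, f = 0.01587, h_2 = f(L/D)V²/2g = 9.515 m
Series → Q common, losses add: H = Σh = 24.82 m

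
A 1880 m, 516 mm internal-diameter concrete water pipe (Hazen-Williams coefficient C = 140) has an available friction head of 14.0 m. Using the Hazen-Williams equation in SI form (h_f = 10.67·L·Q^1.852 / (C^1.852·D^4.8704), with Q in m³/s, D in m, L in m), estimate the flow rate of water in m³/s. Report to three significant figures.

Rearranging: Q = [h_f·C^1.852·D^4.8704 / (10.67·L)]^(1/1.852)
Q = [14.0·140^1.852·0.516^4.8704 / (10.67·1880)]^0.540 = 0.4856 m³/s

Q ≈ 0.486 m³/s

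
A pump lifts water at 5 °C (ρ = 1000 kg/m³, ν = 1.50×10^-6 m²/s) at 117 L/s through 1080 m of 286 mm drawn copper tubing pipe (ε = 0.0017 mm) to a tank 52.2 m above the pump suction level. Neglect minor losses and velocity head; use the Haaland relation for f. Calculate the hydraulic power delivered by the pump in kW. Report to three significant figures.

V = 4Q/(πD²) = 1.821 m/s; Re = 3.47×10^5; ε/D = 5.94×10^-6; f = 0.01401
h_f = f(L/D)V²/2g = 8.943 m
Total head H = z + h_f = 52.2 + 8.943 = 61.14 m
P_hyd = ρgQH = 1000·9.81·0.117·61.14 = 70.18 kW

P_hyd ≈ 70.2 kW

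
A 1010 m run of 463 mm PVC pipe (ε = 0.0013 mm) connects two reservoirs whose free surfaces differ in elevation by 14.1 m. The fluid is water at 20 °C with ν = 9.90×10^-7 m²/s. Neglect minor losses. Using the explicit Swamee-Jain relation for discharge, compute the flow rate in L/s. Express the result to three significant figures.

Q ≈ 576 L/s

Swamee-Jain (Type II): Q = -0.965·√(gD⁵h_f/L)·ln[ε/(3.7D) + √(3.17ν²L/(gD³h_f))]
√(gD⁵h_f/L) = √(9.81·0.463⁵·14.1/1010) = 0.05398
ε/(3.7D) = 7.59×10^-7; √(3.17ν²L/(gD³h_f)) = 1.51×10^-5
Q = -0.965·0.05398·ln(1.588×10^-5) = 0.5756 m³/s
Check: V = 3.42 m/s, Re = 1.60×10^6, f = 0.01084, h_f = 14.1 m ≈ 14.1 m ✓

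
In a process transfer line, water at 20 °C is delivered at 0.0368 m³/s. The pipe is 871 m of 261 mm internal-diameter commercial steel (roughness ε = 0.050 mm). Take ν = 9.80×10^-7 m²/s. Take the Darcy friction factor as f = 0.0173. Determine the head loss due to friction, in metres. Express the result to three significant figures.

h_f ≈ 1.39 m

V = 4Q/(πD²) = 4·0.0368/(π·0.261²) = 0.6878 m/s
h_f = f(L/D)V²/(2g) = 0.01730·(871/0.261)·0.6878²/(2·9.81) = 1.392 m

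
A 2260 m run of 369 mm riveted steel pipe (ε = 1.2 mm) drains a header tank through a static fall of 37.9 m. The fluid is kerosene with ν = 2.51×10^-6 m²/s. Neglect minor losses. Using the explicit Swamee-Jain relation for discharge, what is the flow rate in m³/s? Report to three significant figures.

Q ≈ 0.226 m³/s

Swamee-Jain (Type II): Q = -0.965·√(gD⁵h_f/L)·ln[ε/(3.7D) + √(3.17ν²L/(gD³h_f))]
√(gD⁵h_f/L) = √(9.81·0.369⁵·37.9/2260) = 0.03355
ε/(3.7D) = 8.79×10^-4; √(3.17ν²L/(gD³h_f)) = 4.92×10^-5
Q = -0.965·0.03355·ln(9.281×10^-4) = 0.2260 m³/s
Check: V = 2.11 m/s, Re = 3.11×10^5, f = 0.02732, h_f = 38.1 m ≈ 37.9 m ✓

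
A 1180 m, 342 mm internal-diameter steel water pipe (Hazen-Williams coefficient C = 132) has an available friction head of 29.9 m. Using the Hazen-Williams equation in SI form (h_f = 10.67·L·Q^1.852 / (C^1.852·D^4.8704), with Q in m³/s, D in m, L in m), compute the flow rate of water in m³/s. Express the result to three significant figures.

Q ≈ 0.301 m³/s

Rearranging: Q = [h_f·C^1.852·D^4.8704 / (10.67·L)]^(1/1.852)
Q = [29.9·132^1.852·0.342^4.8704 / (10.67·1180)]^0.540 = 0.3007 m³/s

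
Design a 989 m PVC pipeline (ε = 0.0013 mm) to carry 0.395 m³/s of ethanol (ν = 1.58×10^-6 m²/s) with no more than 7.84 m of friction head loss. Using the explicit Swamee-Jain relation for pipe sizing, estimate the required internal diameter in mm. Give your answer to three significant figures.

D ≈ 464 mm

Swamee-Jain (Type III): D = 0.66·[ε^1.25·(LQ²/(gh_f))^4.75 + ν·Q^9.4·(L/(gh_f))^5.2]^0.04
LQ²/(gh_f) = 2.006; L/(gh_f) = 12.86
Term 1 = ε^1.25·(…)^4.75 = 1.20×10^-6; Term 2 = ν·Q^9.4·(…)^5.2 = 1.49×10^-4
D = 0.66·(1.20×10^-6 + 1.49×10^-4)^0.04 = 0.4642 m = 464 mm
Check: V = 2.33 m/s, Re = 6.86×10^5, f = 0.01244, h_f = 7.36 m ≈ 7.84 m ✓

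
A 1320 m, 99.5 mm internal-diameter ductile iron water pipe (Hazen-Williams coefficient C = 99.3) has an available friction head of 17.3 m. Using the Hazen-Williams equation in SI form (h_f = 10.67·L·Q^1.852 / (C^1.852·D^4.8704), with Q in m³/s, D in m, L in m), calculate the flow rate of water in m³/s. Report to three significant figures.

Rearranging: Q = [h_f·C^1.852·D^4.8704 / (10.67·L)]^(1/1.852)
Q = [17.3·99.3^1.852·0.0995^4.8704 / (10.67·1320)]^0.540 = 0.006163 m³/s

Q ≈ 0.00616 m³/s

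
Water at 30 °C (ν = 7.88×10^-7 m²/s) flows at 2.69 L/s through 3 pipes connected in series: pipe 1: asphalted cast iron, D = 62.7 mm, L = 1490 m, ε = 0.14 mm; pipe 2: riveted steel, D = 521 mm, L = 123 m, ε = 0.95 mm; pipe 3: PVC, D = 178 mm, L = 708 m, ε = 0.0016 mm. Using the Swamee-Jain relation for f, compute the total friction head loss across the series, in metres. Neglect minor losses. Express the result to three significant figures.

Pipe 1: V = 0.8712 m/s, Re = 6.93×10^4, ε/D = 0.00223, f = 0.02657, h_1 = f(L/D)V²/2g = 24.42 m
Pipe 2: V = 0.01262 m/s, Re = 8340, ε/D = 0.00182, f = 0.03534, h_2 = f(L/D)V²/2g = 6.771×10^-5 m
Pipe 3: V = 0.1081 m/s, Re = 2.44×10^4, ε/D = 8.99×10^-6, f = 0.02459, h_3 = f(L/D)V²/2g = 0.05826 m
Series → Q common, losses add: H = Σh = 24.48 m

H ≈ 24.5 m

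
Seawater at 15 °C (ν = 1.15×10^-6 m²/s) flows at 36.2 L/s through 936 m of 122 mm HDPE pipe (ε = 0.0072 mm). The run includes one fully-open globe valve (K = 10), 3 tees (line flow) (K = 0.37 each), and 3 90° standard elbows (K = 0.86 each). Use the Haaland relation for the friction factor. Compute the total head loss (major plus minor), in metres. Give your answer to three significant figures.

H_L ≈ 61.6 m

V = 4Q/(πD²) = 3.097 m/s; V²/2g = 0.4888 m
Re = 3.29×10^5, ε/D = 5.90×10^-5 → f = 0.01465 (Haaland)
Major: h_f = f(L/D)·V²/2g = 0.01465·7672·0.4888 = 54.95 m
Minor: ΣK = 13.7; h_m = ΣK·V²/2g = 6.691 m
Total H_L = 54.95 + 6.691 = 61.64 m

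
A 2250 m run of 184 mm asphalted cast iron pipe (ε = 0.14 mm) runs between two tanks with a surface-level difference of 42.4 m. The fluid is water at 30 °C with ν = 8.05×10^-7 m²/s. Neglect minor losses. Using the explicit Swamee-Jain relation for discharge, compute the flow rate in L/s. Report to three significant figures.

Swamee-Jain (Type II): Q = -0.965·√(gD⁵h_f/L)·ln[ε/(3.7D) + √(3.17ν²L/(gD³h_f))]
√(gD⁵h_f/L) = √(9.81·0.184⁵·42.4/2250) = 0.006244
ε/(3.7D) = 2.06×10^-4; √(3.17ν²L/(gD³h_f)) = 4.22×10^-5
Q = -0.965·0.006244·ln(2.479×10^-4) = 0.05003 m³/s
Check: V = 1.88 m/s, Re = 4.30×10^5, f = 0.01935, h_f = 42.7 m ≈ 42.4 m ✓

Q ≈ 50.0 L/s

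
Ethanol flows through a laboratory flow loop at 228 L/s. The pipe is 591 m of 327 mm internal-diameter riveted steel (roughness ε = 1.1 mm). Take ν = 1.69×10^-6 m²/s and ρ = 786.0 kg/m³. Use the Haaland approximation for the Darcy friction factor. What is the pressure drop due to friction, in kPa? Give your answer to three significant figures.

Δp ≈ 143 kPa

V = 4Q/(πD²) = 4·0.228/(π·0.327²) = 2.715 m/s
Re = VD/ν = 2.715·0.327/1.69×10^-6 = 5.25×10^5 → turbulent
ε/D = 1.1/327 = 0.00336
Haaland: f = 0.02730
h_f = f(L/D)V²/(2g) = 0.02730·(591/0.327)·2.715²/(2·9.81) = 18.53 m
Δp = ρg·h_f = 786.0·9.81·18.53 = 142.9 kPa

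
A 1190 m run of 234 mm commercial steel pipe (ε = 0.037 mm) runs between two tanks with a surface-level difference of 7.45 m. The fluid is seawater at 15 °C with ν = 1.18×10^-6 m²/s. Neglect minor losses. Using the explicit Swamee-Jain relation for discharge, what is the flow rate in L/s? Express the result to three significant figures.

Q ≈ 57.3 L/s

Swamee-Jain (Type II): Q = -0.965·√(gD⁵h_f/L)·ln[ε/(3.7D) + √(3.17ν²L/(gD³h_f))]
√(gD⁵h_f/L) = √(9.81·0.234⁵·7.45/1190) = 0.006564
ε/(3.7D) = 4.27×10^-5; √(3.17ν²L/(gD³h_f)) = 7.49×10^-5
Q = -0.965·0.006564·ln(1.176×10^-4) = 0.05731 m³/s
Check: V = 1.33 m/s, Re = 2.64×10^5, f = 0.01622, h_f = 7.46 m ≈ 7.45 m ✓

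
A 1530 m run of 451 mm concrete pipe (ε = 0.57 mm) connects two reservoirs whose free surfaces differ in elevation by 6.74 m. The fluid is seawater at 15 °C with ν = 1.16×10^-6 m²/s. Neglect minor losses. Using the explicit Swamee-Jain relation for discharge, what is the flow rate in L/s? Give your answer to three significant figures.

Swamee-Jain (Type II): Q = -0.965·√(gD⁵h_f/L)·ln[ε/(3.7D) + √(3.17ν²L/(gD³h_f))]
√(gD⁵h_f/L) = √(9.81·0.451⁵·6.74/1530) = 0.02840
ε/(3.7D) = 3.42×10^-4; √(3.17ν²L/(gD³h_f)) = 3.28×10^-5
Q = -0.965·0.02840·ln(3.744×10^-4) = 0.2162 m³/s
Check: V = 1.35 m/s, Re = 5.26×10^5, f = 0.02140, h_f = 6.78 m ≈ 6.74 m ✓

Q ≈ 216 L/s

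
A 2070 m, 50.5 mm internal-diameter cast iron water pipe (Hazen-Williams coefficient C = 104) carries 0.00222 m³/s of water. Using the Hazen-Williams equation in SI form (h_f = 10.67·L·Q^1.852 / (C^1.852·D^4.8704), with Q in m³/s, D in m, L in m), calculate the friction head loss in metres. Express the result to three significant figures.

h_f ≈ 102 m

h_f = 10.67·2070·0.00222^1.852 / (104^1.852·0.0505^4.8704) = 102.2 m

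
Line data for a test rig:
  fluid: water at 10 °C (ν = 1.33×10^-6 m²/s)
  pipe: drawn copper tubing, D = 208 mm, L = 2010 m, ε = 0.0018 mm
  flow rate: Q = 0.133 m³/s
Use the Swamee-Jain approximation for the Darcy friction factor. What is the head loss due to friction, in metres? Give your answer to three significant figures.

V = 4Q/(πD²) = 4·0.133/(π·0.208²) = 3.914 m/s
Re = VD/ν = 3.914·0.208/1.33×10^-6 = 6.12×10^5 → turbulent
ε/D = 0.0018/208 = 8.65×10^-6
Swamee-Jain: f = 0.01279
h_f = f(L/D)V²/(2g) = 0.01279·(2010/0.208)·3.914²/(2·9.81) = 96.49 m

h_f ≈ 96.5 m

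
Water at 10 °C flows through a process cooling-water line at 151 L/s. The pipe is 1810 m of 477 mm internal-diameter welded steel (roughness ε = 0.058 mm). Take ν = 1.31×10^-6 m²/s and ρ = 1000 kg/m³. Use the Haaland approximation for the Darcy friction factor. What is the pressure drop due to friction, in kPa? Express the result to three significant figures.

Δp ≈ 20.8 kPa

V = 4Q/(πD²) = 4·0.151/(π·0.477²) = 0.8450 m/s
Re = VD/ν = 0.8450·0.477/1.31×10^-6 = 3.08×10^5 → turbulent
ε/D = 0.058/477 = 1.22×10^-4
Haaland: f = 0.01537
h_f = f(L/D)V²/(2g) = 0.01537·(1810/0.477)·0.8450²/(2·9.81) = 2.122 m
Δp = ρg·h_f = 1000·9.81·2.122 = 20.82 kPa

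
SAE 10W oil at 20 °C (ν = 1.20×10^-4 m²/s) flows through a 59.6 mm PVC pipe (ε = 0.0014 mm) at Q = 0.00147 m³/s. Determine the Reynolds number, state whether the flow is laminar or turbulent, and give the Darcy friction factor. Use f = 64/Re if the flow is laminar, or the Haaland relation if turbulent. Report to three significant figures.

Re ≈ 262; laminar; f = 64/Re ≈ 0.245

V = 4Q/(πD²) = 0.5269 m/s
Re = VD/ν = 0.5269·0.0596/1.20×10^-4 = 262
Re < 2300 → laminar → f = 64/Re = 0.2446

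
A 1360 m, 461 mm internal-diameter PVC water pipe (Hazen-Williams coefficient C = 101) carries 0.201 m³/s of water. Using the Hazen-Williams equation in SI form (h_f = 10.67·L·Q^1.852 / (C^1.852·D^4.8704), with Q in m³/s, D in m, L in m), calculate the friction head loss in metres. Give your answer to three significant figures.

h_f = 10.67·1360·0.201^1.852 / (101^1.852·0.461^4.8704) = 6.268 m

h_f ≈ 6.27 m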